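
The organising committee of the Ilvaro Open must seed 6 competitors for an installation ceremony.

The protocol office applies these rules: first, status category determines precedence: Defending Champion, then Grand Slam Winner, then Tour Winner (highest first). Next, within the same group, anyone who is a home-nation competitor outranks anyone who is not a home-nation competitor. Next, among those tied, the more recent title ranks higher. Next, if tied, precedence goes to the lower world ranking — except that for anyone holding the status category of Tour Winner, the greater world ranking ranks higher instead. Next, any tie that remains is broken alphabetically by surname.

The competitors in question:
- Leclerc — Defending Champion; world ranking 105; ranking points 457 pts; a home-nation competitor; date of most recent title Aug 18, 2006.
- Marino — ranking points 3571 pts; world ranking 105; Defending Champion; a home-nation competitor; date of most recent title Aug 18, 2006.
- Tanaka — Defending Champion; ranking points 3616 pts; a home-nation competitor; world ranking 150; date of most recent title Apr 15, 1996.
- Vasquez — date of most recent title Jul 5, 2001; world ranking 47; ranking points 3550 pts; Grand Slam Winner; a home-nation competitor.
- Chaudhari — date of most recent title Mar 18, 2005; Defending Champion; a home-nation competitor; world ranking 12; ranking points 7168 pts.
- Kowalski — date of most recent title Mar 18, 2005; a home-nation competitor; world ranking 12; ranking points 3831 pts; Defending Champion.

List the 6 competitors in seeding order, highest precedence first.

Leclerc, Marino, Chaudhari, Kowalski, Tanaka, Vasquez

By status category: Leclerc, Marino, Chaudhari, Kowalski and Tanaka (Defending Champion); then Vasquez (Grand Slam Winner).
Leclerc, Marino, Chaudhari, Kowalski and Tanaka are each a home-nation competitor, so the next rule applies.
Among Leclerc, Marino, Chaudhari, Kowalski and Tanaka, by date of most recent title (later first): Leclerc and Marino (Aug 18, 2006) before Chaudhari and Kowalski (Mar 18, 2005) before Tanaka (Apr 15, 1996).
Leclerc and Marino both have world ranking 105, so the next rule applies.
Among Leclerc and Marino, alphabetically by surname: Leclerc before Marino.
Chaudhari and Kowalski both have world ranking 12, so the next rule applies.
Among Chaudhari and Kowalski, alphabetically by surname: Chaudhari before Kowalski.
Full order: Leclerc, Marino, Chaudhari, Kowalski, Tanaka, Vasquez.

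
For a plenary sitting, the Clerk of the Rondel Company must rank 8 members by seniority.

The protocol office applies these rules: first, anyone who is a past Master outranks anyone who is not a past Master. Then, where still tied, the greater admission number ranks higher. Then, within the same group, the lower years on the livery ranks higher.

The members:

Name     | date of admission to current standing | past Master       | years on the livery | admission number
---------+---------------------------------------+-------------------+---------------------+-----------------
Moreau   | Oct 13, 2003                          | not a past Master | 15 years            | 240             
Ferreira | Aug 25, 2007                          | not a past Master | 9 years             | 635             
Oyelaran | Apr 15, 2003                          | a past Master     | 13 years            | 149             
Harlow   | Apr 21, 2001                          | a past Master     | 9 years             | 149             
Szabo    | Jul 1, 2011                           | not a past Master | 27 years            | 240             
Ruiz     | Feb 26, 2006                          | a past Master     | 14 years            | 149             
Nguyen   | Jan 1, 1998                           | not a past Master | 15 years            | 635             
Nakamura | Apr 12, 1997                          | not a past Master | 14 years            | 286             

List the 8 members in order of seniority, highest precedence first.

Harlow, Oyelaran, Ruiz, Ferreira, Nguyen, Nakamura, Moreau, Szabo

By the first rule: Harlow, Oyelaran and Ruiz (each a past Master); then Ferreira, Nguyen, Nakamura, Moreau and Szabo (each not a past Master).
Harlow, Oyelaran and Ruiz all have admission number 149, so the next rule applies.
Among Harlow, Oyelaran and Ruiz, by years on the livery (lower first): Harlow (9 years) before Oyelaran (13 years) before Ruiz (14 years).
Among Ferreira, Nguyen, Nakamura, Moreau and Szabo, by admission number (higher first): Ferreira and Nguyen (635) before Nakamura (286) before Moreau and Szabo (240).
Among Ferreira and Nguyen, by years on the livery (lower first): Ferreira (9 years) before Nguyen (15 years).
Among Moreau and Szabo, by years on the livery (lower first): Moreau (15 years) before Szabo (27 years).
Full order: Harlow, Oyelaran, Ruiz, Ferreira, Nguyen, Nakamura, Moreau, Szabo.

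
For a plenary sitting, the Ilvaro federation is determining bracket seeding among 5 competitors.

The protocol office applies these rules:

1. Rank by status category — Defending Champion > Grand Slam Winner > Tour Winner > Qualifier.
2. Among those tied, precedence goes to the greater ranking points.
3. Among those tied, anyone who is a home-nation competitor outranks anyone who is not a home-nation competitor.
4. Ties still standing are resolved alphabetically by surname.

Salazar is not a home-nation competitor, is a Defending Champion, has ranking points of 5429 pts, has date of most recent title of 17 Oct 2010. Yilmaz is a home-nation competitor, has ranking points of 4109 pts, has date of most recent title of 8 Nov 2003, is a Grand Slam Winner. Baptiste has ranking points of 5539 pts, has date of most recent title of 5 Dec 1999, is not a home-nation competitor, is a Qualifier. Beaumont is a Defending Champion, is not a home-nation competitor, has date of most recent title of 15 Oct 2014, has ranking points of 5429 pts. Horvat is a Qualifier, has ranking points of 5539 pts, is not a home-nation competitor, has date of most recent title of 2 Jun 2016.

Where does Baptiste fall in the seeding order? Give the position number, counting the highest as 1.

By status category: Beaumont and Salazar (Defending Champion); then Yilmaz (Grand Slam Winner); then Baptiste and Horvat (Qualifier).
Beaumont and Salazar both have ranking points 5429 pts, so the next rule applies.
Beaumont and Salazar are each not a home-nation competitor, so the next rule applies.
Among Beaumont and Salazar, alphabetically by surname: Beaumont before Salazar.
Baptiste and Horvat both have ranking points 5539 pts, so the next rule applies.
Baptiste and Horvat are each not a home-nation competitor, so the next rule applies.
Among Baptiste and Horvat, alphabetically by surname: Baptiste before Horvat.
Order: Beaumont, Salazar, Yilmaz, Baptiste, Horvat. So position 4.

4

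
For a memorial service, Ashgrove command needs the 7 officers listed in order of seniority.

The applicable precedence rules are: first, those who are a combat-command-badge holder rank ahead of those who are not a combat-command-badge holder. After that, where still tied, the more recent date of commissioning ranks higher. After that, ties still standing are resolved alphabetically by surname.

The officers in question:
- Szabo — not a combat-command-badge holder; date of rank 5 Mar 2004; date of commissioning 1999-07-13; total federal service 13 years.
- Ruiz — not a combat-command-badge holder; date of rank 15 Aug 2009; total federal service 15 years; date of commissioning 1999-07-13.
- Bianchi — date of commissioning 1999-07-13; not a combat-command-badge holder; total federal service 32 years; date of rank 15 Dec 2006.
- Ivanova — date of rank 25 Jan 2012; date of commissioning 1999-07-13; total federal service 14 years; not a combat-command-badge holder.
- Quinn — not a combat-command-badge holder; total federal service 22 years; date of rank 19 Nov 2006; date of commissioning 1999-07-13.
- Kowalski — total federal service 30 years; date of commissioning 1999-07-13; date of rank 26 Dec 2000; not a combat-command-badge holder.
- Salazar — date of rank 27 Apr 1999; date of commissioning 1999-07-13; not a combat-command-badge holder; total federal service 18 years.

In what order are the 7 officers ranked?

By the first rule: Bianchi, Ivanova, Kowalski, Quinn, Ruiz, Salazar and Szabo (each not a combat-command-badge holder).
Bianchi, Ivanova, Kowalski, Quinn, Ruiz, Salazar and Szabo all have date of commissioning 1999-07-13, so the next rule applies.
Among Bianchi, Ivanova, Kowalski, Quinn, Ruiz, Salazar and Szabo, alphabetically by surname: Bianchi before Ivanova before Kowalski before Quinn before Ruiz before Salazar before Szabo.
Full order: Bianchi, Ivanova, Kowalski, Quinn, Ruiz, Salazar, Szabo.

Bianchi, Ivanova, Kowalski, Quinn, Ruiz, Salazar, Szabo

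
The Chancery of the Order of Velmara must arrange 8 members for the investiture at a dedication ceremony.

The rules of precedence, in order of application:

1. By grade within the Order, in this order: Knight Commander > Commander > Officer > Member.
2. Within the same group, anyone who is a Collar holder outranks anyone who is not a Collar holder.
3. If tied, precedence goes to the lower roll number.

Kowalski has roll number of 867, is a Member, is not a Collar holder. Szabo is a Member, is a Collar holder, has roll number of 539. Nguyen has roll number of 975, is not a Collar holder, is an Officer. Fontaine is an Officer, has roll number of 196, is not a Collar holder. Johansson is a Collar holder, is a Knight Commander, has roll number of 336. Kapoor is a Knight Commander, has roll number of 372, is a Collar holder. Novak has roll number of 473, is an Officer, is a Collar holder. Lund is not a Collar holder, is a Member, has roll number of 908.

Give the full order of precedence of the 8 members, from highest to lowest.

Johansson, Kapoor, Novak, Fontaine, Nguyen, Szabo, Kowalski, Lund

By grade within the Order: Johansson and Kapoor (Knight Commander); then Novak, Fontaine and Nguyen (Officer); then Szabo, Kowalski and Lund (Member).
Johansson and Kapoor are each a Collar holder, so the next rule applies.
Among Johansson and Kapoor, by roll number (lower first): Johansson (336) before Kapoor (372).
Among Novak, Fontaine and Nguyen, a Collar holder before not a Collar holder: Novak (a Collar holder) before Fontaine and Nguyen (not a Collar holder).
Among Fontaine and Nguyen, by roll number (lower first): Fontaine (196) before Nguyen (975).
Among Szabo, Kowalski and Lund, a Collar holder before not a Collar holder: Szabo (a Collar holder) before Kowalski and Lund (not a Collar holder).
Among Kowalski and Lund, by roll number (lower first): Kowalski (867) before Lund (908).
Full order: Johansson, Kapoor, Novak, Fontaine, Nguyen, Szabo, Kowalski, Lund.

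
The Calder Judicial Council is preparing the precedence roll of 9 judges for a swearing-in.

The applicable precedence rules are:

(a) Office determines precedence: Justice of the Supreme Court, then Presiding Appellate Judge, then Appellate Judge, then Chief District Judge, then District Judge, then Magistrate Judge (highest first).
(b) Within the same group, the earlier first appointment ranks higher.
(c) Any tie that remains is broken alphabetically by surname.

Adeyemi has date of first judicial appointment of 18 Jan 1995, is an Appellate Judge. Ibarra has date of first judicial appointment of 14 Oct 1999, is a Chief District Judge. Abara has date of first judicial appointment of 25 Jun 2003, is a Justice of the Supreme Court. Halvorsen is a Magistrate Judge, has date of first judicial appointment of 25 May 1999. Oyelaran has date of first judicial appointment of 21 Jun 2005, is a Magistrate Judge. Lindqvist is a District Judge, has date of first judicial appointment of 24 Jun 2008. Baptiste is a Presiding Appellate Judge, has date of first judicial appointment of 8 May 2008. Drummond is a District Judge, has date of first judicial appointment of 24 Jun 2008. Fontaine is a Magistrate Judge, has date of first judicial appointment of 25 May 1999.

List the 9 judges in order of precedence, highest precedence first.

Abara, Baptiste, Adeyemi, Ibarra, Drummond, Lindqvist, Fontaine, Halvorsen, Oyelaran

By office: Abara (Justice of the Supreme Court); then Baptiste (Presiding Appellate Judge); then Adeyemi (Appellate Judge); then Ibarra (Chief District Judge); then Drummond and Lindqvist (District Judge); then Fontaine, Halvorsen and Oyelaran (Magistrate Judge).
Drummond and Lindqvist both have date of first judicial appointment 24 Jun 2008, so the next rule applies.
Among Drummond and Lindqvist, alphabetically by surname: Drummond before Lindqvist.
Among Fontaine, Halvorsen and Oyelaran, by date of first judicial appointment (earlier first): Fontaine and Halvorsen (25 May 1999) before Oyelaran (21 Jun 2005).
Among Fontaine and Halvorsen, alphabetically by surname: Fontaine before Halvorsen.
Full order: Abara, Baptiste, Adeyemi, Ibarra, Drummond, Lindqvist, Fontaine, Halvorsen, Oyelaran.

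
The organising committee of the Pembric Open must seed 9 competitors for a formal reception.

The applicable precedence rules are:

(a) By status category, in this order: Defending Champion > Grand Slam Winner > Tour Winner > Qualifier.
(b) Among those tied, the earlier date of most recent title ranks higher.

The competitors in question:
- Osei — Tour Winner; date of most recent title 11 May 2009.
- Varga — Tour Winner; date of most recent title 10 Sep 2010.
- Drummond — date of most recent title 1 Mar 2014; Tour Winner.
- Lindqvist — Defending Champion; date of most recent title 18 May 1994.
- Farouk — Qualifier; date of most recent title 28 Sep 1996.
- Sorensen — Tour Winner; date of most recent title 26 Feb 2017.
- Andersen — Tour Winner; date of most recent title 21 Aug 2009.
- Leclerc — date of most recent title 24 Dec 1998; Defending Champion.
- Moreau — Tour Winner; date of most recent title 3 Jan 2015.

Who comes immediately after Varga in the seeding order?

Drummond

By status category: Lindqvist and Leclerc (Defending Champion); then Osei, Andersen, Varga, Drummond, Moreau and Sorensen (Tour Winner); then Farouk (Qualifier).
Among Lindqvist and Leclerc, by date of most recent title (earlier first): Lindqvist (18 May 1994) before Leclerc (24 Dec 1998).
Among Osei, Andersen, Varga, Drummond, Moreau and Sorensen, by date of most recent title (earlier first): Osei (11 May 2009) before Andersen (21 Aug 2009) before Varga (10 Sep 2010) before Drummond (1 Mar 2014) before Moreau (3 Jan 2015) before Sorensen (26 Feb 2017).
Order: Lindqvist, Leclerc, Osei, Andersen, Varga, Drummond, Moreau, Sorensen, Farouk.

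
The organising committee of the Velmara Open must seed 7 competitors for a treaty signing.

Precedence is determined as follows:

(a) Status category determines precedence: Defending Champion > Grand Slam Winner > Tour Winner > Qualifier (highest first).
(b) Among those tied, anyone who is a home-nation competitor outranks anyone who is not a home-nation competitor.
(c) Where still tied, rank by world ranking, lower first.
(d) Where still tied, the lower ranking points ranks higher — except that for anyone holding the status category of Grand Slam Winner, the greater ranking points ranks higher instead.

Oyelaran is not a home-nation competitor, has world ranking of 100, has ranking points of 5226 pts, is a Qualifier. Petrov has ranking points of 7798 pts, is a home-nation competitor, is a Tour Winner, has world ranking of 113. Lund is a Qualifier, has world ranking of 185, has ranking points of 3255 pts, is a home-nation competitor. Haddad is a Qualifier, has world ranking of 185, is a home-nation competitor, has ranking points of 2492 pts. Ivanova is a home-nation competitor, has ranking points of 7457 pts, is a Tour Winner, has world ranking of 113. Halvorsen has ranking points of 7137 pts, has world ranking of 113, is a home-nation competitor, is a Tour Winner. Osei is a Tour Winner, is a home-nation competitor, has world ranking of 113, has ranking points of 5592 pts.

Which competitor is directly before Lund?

By status category: Osei, Halvorsen, Ivanova and Petrov (Tour Winner); then Haddad, Lund and Oyelaran (Qualifier).
Osei, Halvorsen, Ivanova and Petrov are each a home-nation competitor, so the next rule applies.
Osei, Halvorsen, Ivanova and Petrov all have world ranking 113, so the next rule applies.
Among Osei, Halvorsen, Ivanova and Petrov, by ranking points (lower first): Osei (5592 pts) before Halvorsen (7137 pts) before Ivanova (7457 pts) before Petrov (7798 pts).
Among Haddad, Lund and Oyelaran, a home-nation competitor before not a home-nation competitor: Haddad and Lund (a home-nation competitor) before Oyelaran (not a home-nation competitor).
Haddad and Lund both have world ranking 185, so the next rule applies.
Among Haddad and Lund, by ranking points (lower first): Haddad (2492 pts) before Lund (3255 pts).
Order: Osei, Halvorsen, Ivanova, Petrov, Haddad, Lund, Oyelaran.

Haddad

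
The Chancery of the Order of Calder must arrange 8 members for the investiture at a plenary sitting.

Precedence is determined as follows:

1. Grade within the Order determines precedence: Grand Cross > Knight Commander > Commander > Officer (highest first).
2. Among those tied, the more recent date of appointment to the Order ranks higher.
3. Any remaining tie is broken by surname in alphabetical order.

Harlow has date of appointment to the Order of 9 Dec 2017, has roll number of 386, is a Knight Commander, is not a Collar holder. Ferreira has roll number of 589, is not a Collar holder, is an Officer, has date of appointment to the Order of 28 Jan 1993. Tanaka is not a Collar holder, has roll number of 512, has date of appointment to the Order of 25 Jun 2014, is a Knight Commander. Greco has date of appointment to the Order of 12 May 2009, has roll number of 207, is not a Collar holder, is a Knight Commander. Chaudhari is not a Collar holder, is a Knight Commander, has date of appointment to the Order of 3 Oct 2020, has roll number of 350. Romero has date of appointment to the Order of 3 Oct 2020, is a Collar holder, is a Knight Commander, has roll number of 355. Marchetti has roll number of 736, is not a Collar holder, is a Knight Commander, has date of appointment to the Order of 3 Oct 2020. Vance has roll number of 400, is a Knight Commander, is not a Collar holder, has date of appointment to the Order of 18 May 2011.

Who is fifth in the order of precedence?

By grade within the Order: Chaudhari, Marchetti, Romero, Harlow, Tanaka, Vance and Greco (Knight Commander); then Ferreira (Officer).
Among Chaudhari, Marchetti, Romero, Harlow, Tanaka, Vance and Greco, by date of appointment to the Order (later first): Chaudhari, Marchetti and Romero (3 Oct 2020) before Harlow (9 Dec 2017) before Tanaka (25 Jun 2014) before Vance (18 May 2011) before Greco (12 May 2009).
Among Chaudhari, Marchetti and Romero, alphabetically by surname: Chaudhari before Marchetti before Romero.
Order: Chaudhari, Marchetti, Romero, Harlow, Tanaka, Vance, Greco, Ferreira.

Tanaka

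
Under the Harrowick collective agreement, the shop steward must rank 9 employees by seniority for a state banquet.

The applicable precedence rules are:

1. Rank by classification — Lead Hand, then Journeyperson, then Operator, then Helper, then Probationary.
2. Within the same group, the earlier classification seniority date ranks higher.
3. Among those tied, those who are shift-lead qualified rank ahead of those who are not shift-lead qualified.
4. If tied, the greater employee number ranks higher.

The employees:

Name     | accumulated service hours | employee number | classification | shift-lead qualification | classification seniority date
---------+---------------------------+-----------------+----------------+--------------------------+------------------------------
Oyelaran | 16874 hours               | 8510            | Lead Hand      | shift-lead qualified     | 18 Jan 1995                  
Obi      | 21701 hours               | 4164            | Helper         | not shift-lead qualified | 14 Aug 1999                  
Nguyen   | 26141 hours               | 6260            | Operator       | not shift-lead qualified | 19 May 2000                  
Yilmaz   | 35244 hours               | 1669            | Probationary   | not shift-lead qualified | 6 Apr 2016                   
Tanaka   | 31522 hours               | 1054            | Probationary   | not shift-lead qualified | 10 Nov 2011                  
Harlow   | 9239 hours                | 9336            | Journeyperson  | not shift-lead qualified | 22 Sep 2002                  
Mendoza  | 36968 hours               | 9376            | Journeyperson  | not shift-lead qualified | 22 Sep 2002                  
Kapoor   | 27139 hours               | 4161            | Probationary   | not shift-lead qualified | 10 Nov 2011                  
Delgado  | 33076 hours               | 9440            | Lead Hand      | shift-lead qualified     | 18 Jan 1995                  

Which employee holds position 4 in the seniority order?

By classification: Delgado and Oyelaran (Lead Hand); then Mendoza and Harlow (Journeyperson); then Nguyen (Operator); then Obi (Helper); then Kapoor, Tanaka and Yilmaz (Probationary).
Delgado and Oyelaran both have classification seniority date 18 Jan 1995, so the next rule applies.
Delgado and Oyelaran are each shift-lead qualified, so the next rule applies.
Among Delgado and Oyelaran, by employee number (higher first): Delgado (9440) before Oyelaran (8510).
Mendoza and Harlow both have classification seniority date 22 Sep 2002, so the next rule applies.
Mendoza and Harlow are each not shift-lead qualified, so the next rule applies.
Among Mendoza and Harlow, by employee number (higher first): Mendoza (9376) before Harlow (9336).
Among Kapoor, Tanaka and Yilmaz, by classification seniority date (earlier first): Kapoor and Tanaka (10 Nov 2011) before Yilmaz (6 Apr 2016).
Kapoor and Tanaka are each not shift-lead qualified, so the next rule applies.
Among Kapoor and Tanaka, by employee number (higher first): Kapoor (4161) before Tanaka (1054).
Order: Delgado, Oyelaran, Mendoza, Harlow, Nguyen, Obi, Kapoor, Tanaka, Yilmaz.

Harlow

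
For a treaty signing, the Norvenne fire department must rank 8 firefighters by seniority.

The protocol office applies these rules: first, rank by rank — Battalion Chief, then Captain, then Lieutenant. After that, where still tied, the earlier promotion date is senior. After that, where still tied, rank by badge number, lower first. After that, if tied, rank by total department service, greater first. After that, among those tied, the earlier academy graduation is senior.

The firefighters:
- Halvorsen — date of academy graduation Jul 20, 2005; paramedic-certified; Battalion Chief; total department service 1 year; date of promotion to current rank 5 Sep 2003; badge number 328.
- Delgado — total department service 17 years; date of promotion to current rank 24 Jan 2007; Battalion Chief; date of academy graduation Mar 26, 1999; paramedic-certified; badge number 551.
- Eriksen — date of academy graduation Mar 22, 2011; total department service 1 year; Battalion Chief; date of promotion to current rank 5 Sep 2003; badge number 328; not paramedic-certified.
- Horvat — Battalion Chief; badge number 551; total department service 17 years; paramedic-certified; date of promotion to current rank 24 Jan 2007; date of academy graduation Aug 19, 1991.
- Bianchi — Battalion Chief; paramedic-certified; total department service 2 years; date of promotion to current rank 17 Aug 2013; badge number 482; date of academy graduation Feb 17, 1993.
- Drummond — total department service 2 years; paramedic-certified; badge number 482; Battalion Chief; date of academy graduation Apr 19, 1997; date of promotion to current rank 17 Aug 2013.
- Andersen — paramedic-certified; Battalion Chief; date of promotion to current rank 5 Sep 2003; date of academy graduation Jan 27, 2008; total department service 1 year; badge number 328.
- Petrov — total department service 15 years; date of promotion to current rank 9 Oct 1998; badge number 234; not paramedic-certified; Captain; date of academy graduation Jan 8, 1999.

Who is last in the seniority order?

By rank: Halvorsen, Andersen, Eriksen, Horvat, Delgado, Bianchi and Drummond (Battalion Chief); then Petrov (Captain).
Among Halvorsen, Andersen, Eriksen, Horvat, Delgado, Bianchi and Drummond, by date of promotion to current rank (earlier first): Halvorsen, Andersen and Eriksen (5 Sep 2003) before Horvat and Delgado (24 Jan 2007) before Bianchi and Drummond (17 Aug 2013).
Halvorsen, Andersen and Eriksen all have badge number 328, so the next rule applies.
Halvorsen, Andersen and Eriksen all have total department service 1 year, so the next rule applies.
Among Halvorsen, Andersen and Eriksen, by date of academy graduation (earlier first): Halvorsen (Jul 20, 2005) before Andersen (Jan 27, 2008) before Eriksen (Mar 22, 2011).
Horvat and Delgado both have badge number 551, so the next rule applies.
Horvat and Delgado both have total department service 17 years, so the next rule applies.
Among Horvat and Delgado, by date of academy graduation (earlier first): Horvat (Aug 19, 1991) before Delgado (Mar 26, 1999).
Bianchi and Drummond both have badge number 482, so the next rule applies.
Bianchi and Drummond both have total department service 2 years, so the next rule applies.
Among Bianchi and Drummond, by date of academy graduation (earlier first): Bianchi (Feb 17, 1993) before Drummond (Apr 19, 1997).
Order: Halvorsen, Andersen, Eriksen, Horvat, Delgado, Bianchi, Drummond, Petrov.

Petrov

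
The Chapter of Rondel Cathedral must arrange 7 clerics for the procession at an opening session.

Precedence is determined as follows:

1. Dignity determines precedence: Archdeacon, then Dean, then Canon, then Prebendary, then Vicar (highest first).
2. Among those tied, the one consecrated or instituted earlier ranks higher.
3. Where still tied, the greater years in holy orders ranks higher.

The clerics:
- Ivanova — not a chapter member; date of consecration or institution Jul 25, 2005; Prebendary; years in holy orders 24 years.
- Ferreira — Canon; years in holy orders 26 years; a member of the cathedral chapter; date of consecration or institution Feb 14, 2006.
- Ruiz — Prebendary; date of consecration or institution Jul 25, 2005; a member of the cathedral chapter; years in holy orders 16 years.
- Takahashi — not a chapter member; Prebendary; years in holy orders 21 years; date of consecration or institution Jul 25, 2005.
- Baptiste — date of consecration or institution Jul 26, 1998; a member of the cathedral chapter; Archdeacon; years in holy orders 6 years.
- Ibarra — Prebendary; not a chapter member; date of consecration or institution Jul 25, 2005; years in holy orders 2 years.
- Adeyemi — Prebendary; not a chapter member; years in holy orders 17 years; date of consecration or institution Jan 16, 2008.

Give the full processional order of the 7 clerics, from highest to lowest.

By dignity: Baptiste (Archdeacon); then Ferreira (Canon); then Ivanova, Takahashi, Ruiz, Ibarra and Adeyemi (Prebendary).
Among Ivanova, Takahashi, Ruiz, Ibarra and Adeyemi, by date of consecration or institution (earlier first): Ivanova, Takahashi, Ruiz and Ibarra (Jul 25, 2005) before Adeyemi (Jan 16, 2008).
Among Ivanova, Takahashi, Ruiz and Ibarra, by years in holy orders (higher first): Ivanova (24 years) before Takahashi (21 years) before Ruiz (16 years) before Ibarra (2 years).
Full order: Baptiste, Ferreira, Ivanova, Takahashi, Ruiz, Ibarra, Adeyemi.

Baptiste, Ferreira, Ivanova, Takahashi, Ruiz, Ibarra, Adeyemi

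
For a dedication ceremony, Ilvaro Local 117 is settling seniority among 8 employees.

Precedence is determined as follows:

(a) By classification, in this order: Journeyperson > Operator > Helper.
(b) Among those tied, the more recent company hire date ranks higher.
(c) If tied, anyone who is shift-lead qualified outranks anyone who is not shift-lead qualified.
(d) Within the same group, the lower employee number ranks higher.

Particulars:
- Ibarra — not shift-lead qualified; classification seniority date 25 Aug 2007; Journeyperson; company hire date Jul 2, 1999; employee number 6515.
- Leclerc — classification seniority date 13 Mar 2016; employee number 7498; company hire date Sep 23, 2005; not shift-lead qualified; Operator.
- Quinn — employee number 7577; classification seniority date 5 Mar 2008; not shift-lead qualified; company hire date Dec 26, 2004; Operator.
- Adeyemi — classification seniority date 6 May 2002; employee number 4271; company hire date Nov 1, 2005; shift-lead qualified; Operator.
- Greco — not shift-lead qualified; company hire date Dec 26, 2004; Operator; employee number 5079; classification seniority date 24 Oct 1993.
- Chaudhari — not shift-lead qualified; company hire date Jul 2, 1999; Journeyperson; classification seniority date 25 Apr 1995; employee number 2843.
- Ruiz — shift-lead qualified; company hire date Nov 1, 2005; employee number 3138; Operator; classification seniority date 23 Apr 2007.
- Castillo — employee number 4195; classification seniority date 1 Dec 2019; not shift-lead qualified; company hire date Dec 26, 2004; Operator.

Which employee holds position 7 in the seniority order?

Greco

By classification: Chaudhari and Ibarra (Journeyperson); then Ruiz, Adeyemi, Leclerc, Castillo, Greco and Quinn (Operator).
Chaudhari and Ibarra both have company hire date Jul 2, 1999, so the next rule applies.
Chaudhari and Ibarra are each not shift-lead qualified, so the next rule applies.
Among Chaudhari and Ibarra, by employee number (lower first): Chaudhari (2843) before Ibarra (6515).
Among Ruiz, Adeyemi, Leclerc, Castillo, Greco and Quinn, by company hire date (later first): Ruiz and Adeyemi (Nov 1, 2005) before Leclerc (Sep 23, 2005) before Castillo, Greco and Quinn (Dec 26, 2004).
Ruiz and Adeyemi are each shift-lead qualified, so the next rule applies.
Among Ruiz and Adeyemi, by employee number (lower first): Ruiz (3138) before Adeyemi (4271).
Castillo, Greco and Quinn are each not shift-lead qualified, so the next rule applies.
Among Castillo, Greco and Quinn, by employee number (lower first): Castillo (4195) before Greco (5079) before Quinn (7577).
Order: Chaudhari, Ibarra, Ruiz, Adeyemi, Leclerc, Castillo, Greco, Quinn.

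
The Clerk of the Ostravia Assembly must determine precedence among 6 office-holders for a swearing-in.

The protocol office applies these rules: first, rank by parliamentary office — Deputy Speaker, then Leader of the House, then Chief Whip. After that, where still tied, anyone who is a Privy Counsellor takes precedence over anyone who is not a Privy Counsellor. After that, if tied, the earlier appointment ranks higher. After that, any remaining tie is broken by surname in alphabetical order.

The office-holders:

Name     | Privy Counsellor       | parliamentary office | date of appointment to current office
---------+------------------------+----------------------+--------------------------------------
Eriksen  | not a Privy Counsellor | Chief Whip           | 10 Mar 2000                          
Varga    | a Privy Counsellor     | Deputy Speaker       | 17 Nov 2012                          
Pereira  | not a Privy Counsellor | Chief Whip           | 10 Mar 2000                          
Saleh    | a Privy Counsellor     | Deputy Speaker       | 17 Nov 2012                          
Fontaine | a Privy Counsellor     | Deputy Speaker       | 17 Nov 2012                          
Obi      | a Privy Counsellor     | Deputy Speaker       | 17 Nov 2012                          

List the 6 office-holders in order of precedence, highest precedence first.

Fontaine, Obi, Saleh, Varga, Eriksen, Pereira

By parliamentary office: Fontaine, Obi, Saleh and Varga (Deputy Speaker); then Eriksen and Pereira (Chief Whip).
Fontaine, Obi, Saleh and Varga are each a Privy Counsellor, so the next rule applies.
Fontaine, Obi, Saleh and Varga all have date of appointment to current office 17 Nov 2012, so the next rule applies.
Among Fontaine, Obi, Saleh and Varga, alphabetically by surname: Fontaine before Obi before Saleh before Varga.
Eriksen and Pereira are each not a Privy Counsellor, so the next rule applies.
Eriksen and Pereira both have date of appointment to current office 10 Mar 2000, so the next rule applies.
Among Eriksen and Pereira, alphabetically by surname: Eriksen before Pereira.
Full order: Fontaine, Obi, Saleh, Varga, Eriksen, Pereira.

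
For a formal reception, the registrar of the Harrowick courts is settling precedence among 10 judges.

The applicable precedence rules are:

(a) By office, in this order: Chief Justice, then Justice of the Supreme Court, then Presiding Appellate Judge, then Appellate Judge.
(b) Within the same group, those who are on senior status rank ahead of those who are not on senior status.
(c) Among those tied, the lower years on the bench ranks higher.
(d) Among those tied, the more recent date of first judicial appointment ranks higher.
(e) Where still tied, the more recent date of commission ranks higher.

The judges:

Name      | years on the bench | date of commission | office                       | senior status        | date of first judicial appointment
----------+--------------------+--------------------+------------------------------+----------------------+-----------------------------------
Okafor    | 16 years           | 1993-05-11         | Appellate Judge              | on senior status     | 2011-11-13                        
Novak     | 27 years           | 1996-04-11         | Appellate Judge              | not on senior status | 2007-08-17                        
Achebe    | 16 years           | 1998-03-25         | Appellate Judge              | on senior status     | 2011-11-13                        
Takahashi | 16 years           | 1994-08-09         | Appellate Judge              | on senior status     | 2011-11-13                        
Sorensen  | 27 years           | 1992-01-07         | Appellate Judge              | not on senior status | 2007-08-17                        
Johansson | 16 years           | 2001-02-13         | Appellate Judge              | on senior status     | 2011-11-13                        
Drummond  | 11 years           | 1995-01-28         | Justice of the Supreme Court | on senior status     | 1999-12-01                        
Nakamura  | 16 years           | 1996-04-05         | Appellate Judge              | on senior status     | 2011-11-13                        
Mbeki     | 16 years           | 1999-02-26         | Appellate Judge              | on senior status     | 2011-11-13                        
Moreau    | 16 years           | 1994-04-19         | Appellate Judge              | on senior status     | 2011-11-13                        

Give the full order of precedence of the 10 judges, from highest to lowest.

By office: Drummond (Justice of the Supreme Court); then Johansson, Mbeki, Achebe, Nakamura, Takahashi, Moreau, Okafor, Novak and Sorensen (Appellate Judge).
Among Johansson, Mbeki, Achebe, Nakamura, Takahashi, Moreau, Okafor, Novak and Sorensen, on senior status before not on senior status: Johansson, Mbeki, Achebe, Nakamura, Takahashi, Moreau and Okafor (on senior status) before Novak and Sorensen (not on senior status).
Johansson, Mbeki, Achebe, Nakamura, Takahashi, Moreau and Okafor all have years on the bench 16 years, so the next rule applies.
Johansson, Mbeki, Achebe, Nakamura, Takahashi, Moreau and Okafor all have date of first judicial appointment 2011-11-13, so the next rule applies.
Among Johansson, Mbeki, Achebe, Nakamura, Takahashi, Moreau and Okafor, by date of commission (later first): Johansson (2001-02-13) before Mbeki (1999-02-26) before Achebe (1998-03-25) before Nakamura (1996-04-05) before Takahashi (1994-08-09) before Moreau (1994-04-19) before Okafor (1993-05-11).
Novak and Sorensen both have years on the bench 27 years, so the next rule applies.
Novak and Sorensen both have date of first judicial appointment 2007-08-17, so the next rule applies.
Among Novak and Sorensen, by date of commission (later first): Novak (1996-04-11) before Sorensen (1992-01-07).
Full order: Drummond, Johansson, Mbeki, Achebe, Nakamura, Takahashi, Moreau, Okafor, Novak, Sorensen.

Drummond, Johansson, Mbeki, Achebe, Nakamura, Takahashi, Moreau, Okafor, Novak, Sorensen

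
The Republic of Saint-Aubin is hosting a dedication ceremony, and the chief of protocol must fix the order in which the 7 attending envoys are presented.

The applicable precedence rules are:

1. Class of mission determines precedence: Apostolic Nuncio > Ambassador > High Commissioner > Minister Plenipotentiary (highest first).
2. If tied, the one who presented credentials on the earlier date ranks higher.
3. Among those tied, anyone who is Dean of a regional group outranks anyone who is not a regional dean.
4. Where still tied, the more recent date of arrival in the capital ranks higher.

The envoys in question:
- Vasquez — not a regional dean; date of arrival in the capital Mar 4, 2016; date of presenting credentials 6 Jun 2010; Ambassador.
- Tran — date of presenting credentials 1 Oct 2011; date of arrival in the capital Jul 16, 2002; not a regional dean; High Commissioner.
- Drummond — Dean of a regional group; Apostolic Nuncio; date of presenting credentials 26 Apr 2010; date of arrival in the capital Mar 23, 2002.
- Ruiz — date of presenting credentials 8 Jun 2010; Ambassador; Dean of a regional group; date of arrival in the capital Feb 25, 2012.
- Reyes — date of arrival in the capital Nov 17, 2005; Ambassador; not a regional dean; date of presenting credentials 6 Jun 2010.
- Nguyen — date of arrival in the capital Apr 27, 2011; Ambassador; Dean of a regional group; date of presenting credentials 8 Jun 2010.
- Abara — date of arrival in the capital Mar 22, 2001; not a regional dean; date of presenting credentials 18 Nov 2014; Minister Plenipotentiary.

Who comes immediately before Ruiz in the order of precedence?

Reyes

By class of mission: Drummond (Apostolic Nuncio); then Vasquez, Reyes, Ruiz and Nguyen (Ambassador); then Tran (High Commissioner); then Abara (Minister Plenipotentiary).
Among Vasquez, Reyes, Ruiz and Nguyen, by date of presenting credentials (earlier first): Vasquez and Reyes (6 Jun 2010) before Ruiz and Nguyen (8 Jun 2010).
Vasquez and Reyes are each not a regional dean, so the next rule applies.
Among Vasquez and Reyes, by date of arrival in the capital (later first): Vasquez (Mar 4, 2016) before Reyes (Nov 17, 2005).
Ruiz and Nguyen are each Dean of a regional group, so the next rule applies.
Among Ruiz and Nguyen, by date of arrival in the capital (later first): Ruiz (Feb 25, 2012) before Nguyen (Apr 27, 2011).
Order: Drummond, Vasquez, Reyes, Ruiz, Nguyen, Tran, Abara.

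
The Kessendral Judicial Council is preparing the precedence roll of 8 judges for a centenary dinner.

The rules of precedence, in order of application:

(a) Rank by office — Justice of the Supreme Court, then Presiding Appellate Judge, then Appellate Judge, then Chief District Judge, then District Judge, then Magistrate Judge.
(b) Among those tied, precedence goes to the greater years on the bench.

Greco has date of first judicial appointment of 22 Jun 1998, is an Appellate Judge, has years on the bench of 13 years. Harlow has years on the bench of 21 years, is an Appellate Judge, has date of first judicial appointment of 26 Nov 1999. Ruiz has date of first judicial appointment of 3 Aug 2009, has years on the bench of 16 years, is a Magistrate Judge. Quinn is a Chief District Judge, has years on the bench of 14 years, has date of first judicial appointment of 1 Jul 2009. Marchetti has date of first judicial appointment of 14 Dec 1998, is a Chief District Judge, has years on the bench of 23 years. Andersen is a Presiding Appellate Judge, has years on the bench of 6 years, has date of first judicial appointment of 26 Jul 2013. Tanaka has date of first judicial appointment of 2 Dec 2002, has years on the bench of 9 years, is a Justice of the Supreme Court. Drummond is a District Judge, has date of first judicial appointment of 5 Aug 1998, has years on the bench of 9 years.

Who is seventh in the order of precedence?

By office: Tanaka (Justice of the Supreme Court); then Andersen (Presiding Appellate Judge); then Harlow and Greco (Appellate Judge); then Marchetti and Quinn (Chief District Judge); then Drummond (District Judge); then Ruiz (Magistrate Judge).
Among Harlow and Greco, by years on the bench (higher first): Harlow (21 years) before Greco (13 years).
Among Marchetti and Quinn, by years on the bench (higher first): Marchetti (23 years) before Quinn (14 years).
Order: Tanaka, Andersen, Harlow, Greco, Marchetti, Quinn, Drummond, Ruiz.

Drummond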